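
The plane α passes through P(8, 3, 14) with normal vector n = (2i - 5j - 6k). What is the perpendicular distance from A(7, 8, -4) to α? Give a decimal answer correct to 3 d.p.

10.047

α: n·r = n·P gives 2x - 5y - 6z = -83.
n·A − d = (2)·(7) + (-5)·(8) + (-6)·(-4) − (-83) = 81; |n| = √65.
Distance = |81| / √65 = 81/√65 ≈ 10.047.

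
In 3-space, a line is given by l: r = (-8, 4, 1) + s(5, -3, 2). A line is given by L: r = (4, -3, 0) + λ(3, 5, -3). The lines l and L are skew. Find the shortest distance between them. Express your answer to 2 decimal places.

Common perpendicular direction n = (5, -3, 2) × (3, 5, -3) = (-1, 21, 34).
With w = (4, -3, 0) − (-8, 4, 1) = (12, -7, -1), w · n = -193.
Distance = |w · n| / |n| = |-193| / √1598 ≈ 4.83.

4.83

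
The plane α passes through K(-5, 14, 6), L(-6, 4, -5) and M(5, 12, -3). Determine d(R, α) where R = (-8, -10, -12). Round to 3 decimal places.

KL = (-1, -10, -11), KM = (10, -2, -9); a normal to α is KL × KM = (68, -119, 102).
Using K: α has equation 68x - 119y + 102z = -1394.
n·R − d = (68)·(-8) + (-119)·(-10) + (102)·(-12) − (-1394) = 816; |n| = √29189.
Distance = |816| / √29189 = 816/√29189 ≈ 4.776.

4.776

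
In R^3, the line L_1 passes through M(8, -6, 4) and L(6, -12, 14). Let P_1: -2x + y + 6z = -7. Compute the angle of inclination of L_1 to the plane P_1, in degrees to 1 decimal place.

A direction vector for L_1 is L − M = (-2, -6, 10).
sin θ = |n·v| / (|n||v|) = |58| / (√41 · √140) = 0.76555.
θ ≈ 50.0°.

50.0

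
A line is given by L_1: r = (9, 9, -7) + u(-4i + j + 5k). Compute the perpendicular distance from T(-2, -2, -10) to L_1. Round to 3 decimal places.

15.598

Taking (9, 9, -7) on L_1 with direction v = (-4, 1, 5): w = T − (9, 9, -7) = (-11, -11, -3), and w × v = (-52, 67, -55).
Distance = |w × v| / |v| = √10218 / √42 ≈ 15.598.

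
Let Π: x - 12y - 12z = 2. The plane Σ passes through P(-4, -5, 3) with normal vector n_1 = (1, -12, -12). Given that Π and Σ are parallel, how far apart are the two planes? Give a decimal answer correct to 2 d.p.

1.06

Σ: n_1·r = n_1·P gives x - 12y - 12z = 20.
Same normal n = (1, -12, -12) with |n| = √289; distance = |2 − 20| / |n| = 18/√289 ≈ 1.06.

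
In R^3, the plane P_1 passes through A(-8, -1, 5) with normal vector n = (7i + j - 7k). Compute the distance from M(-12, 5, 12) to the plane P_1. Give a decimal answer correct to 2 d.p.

P_1: n·r = n·A gives 7x + y - 7z = -92.
n·M − d = (7)·(-12) + (1)·(5) + (-7)·(12) − (-92) = -71; |n| = √99.
Distance = |-71| / √99 = 71/√99 ≈ 7.14.

7.14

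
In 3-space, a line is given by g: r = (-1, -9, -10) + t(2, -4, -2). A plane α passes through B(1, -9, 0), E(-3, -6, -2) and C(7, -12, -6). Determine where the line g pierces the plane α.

BE = (-4, 3, -2), BC = (6, -3, -6); a normal to α is BE × BC = (-24, -36, -6).
Using B: α has equation -24x - 36y - 6z = 300.
Substitute r = (-1, -9, -10) + t(2, -4, -2) into the plane: 408 + 108t = 300, so t = -1.
Intersection: (-1, -9, -10) + (-1)·(2, -4, -2) = (-3, -5, -8).

(-3, -5, -8)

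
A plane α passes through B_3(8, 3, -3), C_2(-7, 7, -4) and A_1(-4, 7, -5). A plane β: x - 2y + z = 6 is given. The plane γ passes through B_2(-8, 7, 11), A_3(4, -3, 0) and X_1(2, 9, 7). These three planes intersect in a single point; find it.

(8, 1, 0)

B_3C_2 = (-15, 4, -1), B_3A_1 = (-12, 4, -2); a normal to α is B_3C_2 × B_3A_1 = (-4, -18, -12).
Using B_3: α has equation -4x - 18y - 12z = -50.
B_2A_3 = (12, -10, -11), B_2X_1 = (10, 2, -4); a normal to γ is B_2A_3 × B_2X_1 = (62, -62, 124).
Using B_2: γ has equation 62x - 62y + 124z = 434.
Solving the 3×3 linear system -4x - 18y - 12z = -50, x - 2y + z = 6, 62x - 62y + 124z = 434 (e.g. by elimination or Cramer's rule, determinant = 1116) gives (8, 1, 0).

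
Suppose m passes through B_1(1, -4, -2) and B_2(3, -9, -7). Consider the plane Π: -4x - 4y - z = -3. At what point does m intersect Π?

(-1, 1, 3)

A direction vector for m is B_2 − B_1 = (2, -5, -5).
Substitute r = (1, -4, -2) + t(2, -5, -5) into the plane: 14 + 17t = -3, so t = -1.
Intersection: (1, -4, -2) + (-1)·(2, -5, -5) = (-1, 1, 3).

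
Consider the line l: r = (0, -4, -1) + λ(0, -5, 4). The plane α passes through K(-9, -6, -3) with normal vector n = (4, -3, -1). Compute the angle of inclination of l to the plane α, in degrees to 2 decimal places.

α: n·r = n·K gives 4x - 3y - z = -15.
sin θ = |n·v| / (|n||v|) = |11| / (√26 · √41) = 0.33691.
θ ≈ 19.69°.

19.69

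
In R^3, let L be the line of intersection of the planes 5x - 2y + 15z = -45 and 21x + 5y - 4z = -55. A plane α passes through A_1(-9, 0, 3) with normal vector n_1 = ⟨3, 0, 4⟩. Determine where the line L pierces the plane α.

(-5, 10, 0)

Direction of L: (5, -2, 15) × (21, 5, -4) = (-67, 335, 67).
A point on L: solving the two plane equations with x = -2 gives (-2, -5, -3).
α: n_1·r = n_1·A_1 gives 3x + 4z = -15.
Substitute r = (-2, -5, -3) + t(-67, 335, 67) into the plane: -18 + 67t = -15, so t = 3/67.
Intersection: (-2, -5, -3) + (3/67)·(-67, 335, 67) = (-5, 10, 0).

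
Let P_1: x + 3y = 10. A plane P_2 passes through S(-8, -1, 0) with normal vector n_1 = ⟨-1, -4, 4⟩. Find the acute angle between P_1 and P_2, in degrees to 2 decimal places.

44.31

P_2: n_1·r = n_1·S gives -x - 4y + 4z = 12.
cos θ = |n₁·n₂| / (|n₁||n₂|) = |-13| / (√10 · √33).
θ = arccos(0.71563) ≈ 44.31°.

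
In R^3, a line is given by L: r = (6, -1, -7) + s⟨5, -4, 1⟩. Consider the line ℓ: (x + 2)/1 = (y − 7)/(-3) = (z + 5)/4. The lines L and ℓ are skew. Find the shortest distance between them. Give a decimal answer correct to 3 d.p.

2.744

ℓ has direction (1, -3, 4) through (-2, 7, -5).
Common perpendicular direction n = (5, -4, 1) × (1, -3, 4) = (-13, -19, -11).
With w = (-2, 7, -5) − (6, -1, -7) = (-8, 8, 2), w · n = -70.
Distance = |w · n| / |n| = |-70| / √651 ≈ 2.744.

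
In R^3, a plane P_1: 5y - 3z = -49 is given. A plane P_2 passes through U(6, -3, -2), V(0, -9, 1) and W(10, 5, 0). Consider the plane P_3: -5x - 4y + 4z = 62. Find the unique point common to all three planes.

(-2, -5, 8)

UV = (-6, -6, 3), UW = (4, 8, 2); a normal to P_2 is UV × UW = (-36, 24, -24).
Using U: P_2 has equation -36x + 24y - 24z = -240.
Solving the 3×3 linear system 5y - 3z = -49, -36x + 24y - 24z = -240, -5x - 4y + 4z = 62 (e.g. by elimination or Cramer's rule, determinant = 528) gives (-2, -5, 8).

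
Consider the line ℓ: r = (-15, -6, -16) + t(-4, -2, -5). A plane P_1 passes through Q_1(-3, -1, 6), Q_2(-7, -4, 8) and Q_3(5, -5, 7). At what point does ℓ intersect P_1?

Q_1Q_2 = (-4, -3, 2), Q_1Q_3 = (8, -4, 1); a normal to P_1 is Q_1Q_2 × Q_1Q_3 = (5, 20, 40).
Using Q_1: P_1 has equation 5x + 20y + 40z = 205.
Substitute r = (-15, -6, -16) + t(-4, -2, -5) into the plane: -835 + (-260)t = 205, so t = -4.
Intersection: (-15, -6, -16) + (-4)·(-4, -2, -5) = (1, 2, 4).

(1, 2, 4)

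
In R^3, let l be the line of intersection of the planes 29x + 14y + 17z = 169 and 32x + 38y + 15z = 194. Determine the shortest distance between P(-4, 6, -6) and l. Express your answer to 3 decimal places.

12.659

Direction of l: (29, 14, 17) × (32, 38, 15) = (-436, 109, 654).
A point on l: solving the two plane equations with x = 7 gives (7, 0, -2).
Taking (7, 0, -2) on l with direction v = (-436, 109, 654): w = P − (7, 0, -2) = (-11, 6, -4), and w × v = (4360, 8938, 1417).
Distance = |w × v| / |v| = √100905333 / √629693 ≈ 12.659.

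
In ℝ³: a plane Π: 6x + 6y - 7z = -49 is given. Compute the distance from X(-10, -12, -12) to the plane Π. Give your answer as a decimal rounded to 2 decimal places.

0.09

n·X − d = (6)·(-10) + (6)·(-12) + (-7)·(-12) − (-49) = 1; |n| = √121.
Distance = |1| / √121 = 1/√121 ≈ 0.09.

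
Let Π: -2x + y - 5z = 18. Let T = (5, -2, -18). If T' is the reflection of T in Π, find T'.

λ = (n·T − d)/|n|² = (78 − 18)/30 = 2.
Reflection = T − 2λn = (5, -2, -18) − 4·(-2, 1, -5) = (13, -6, 2).

(13, -6, 2)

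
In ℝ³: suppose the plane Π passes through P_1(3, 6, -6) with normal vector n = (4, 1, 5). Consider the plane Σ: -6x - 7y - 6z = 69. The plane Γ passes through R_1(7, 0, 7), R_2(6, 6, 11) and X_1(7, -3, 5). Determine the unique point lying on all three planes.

(-2, -9, 1)

Π: n·r = n·P_1 gives 4x + y + 5z = -12.
R_1R_2 = (-1, 6, 4), R_1X_1 = (0, -3, -2); a normal to Γ is R_1R_2 × R_1X_1 = (0, -2, 3).
Using R_1: Γ has equation -2y + 3z = 21.
Solving the 3×3 linear system 4x + y + 5z = -12, -6x - 7y - 6z = 69, -2y + 3z = 21 (e.g. by elimination or Cramer's rule, determinant = -54) gives (-2, -9, 1).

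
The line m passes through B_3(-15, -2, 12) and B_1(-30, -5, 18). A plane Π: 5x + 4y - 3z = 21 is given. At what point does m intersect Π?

A direction vector for m is B_1 − B_3 = (-15, -3, 6).
Substitute r = (-15, -2, 12) + t(-15, -3, 6) into the plane: -119 + (-105)t = 21, so t = -4/3.
Intersection: (-15, -2, 12) + (-4/3)·(-15, -3, 6) = (5, 2, 4).

(5, 2, 4)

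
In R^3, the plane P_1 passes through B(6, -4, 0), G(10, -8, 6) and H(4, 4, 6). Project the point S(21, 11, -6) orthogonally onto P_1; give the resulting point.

(3, 2, 0)

BG = (4, -4, 6), BH = (-2, 8, 6); a normal to P_1 is BG × BH = (-72, -36, 24).
Using B: P_1 has equation -72x - 36y + 24z = -288.
Foot = S − λn with λ = (n·S − d)/|n|² = (-2052 − (-288))/7056 = -1/4.
Foot = (21, 11, -6) − (-1/4)·(-72, -36, 24) = (3, 2, 0).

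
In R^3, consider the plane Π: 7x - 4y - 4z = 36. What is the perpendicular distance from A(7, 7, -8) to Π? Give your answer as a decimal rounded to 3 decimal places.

n·A − d = (7)·(7) + (-4)·(7) + (-4)·(-8) − 36 = 17; |n| = √81.
Distance = |17| / √81 = 17/√81 ≈ 1.889.

1.889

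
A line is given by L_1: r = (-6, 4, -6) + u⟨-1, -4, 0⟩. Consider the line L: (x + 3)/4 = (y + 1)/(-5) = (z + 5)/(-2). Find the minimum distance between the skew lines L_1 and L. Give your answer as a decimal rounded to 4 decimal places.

2.4378

L has direction (4, -5, -2) through (-3, -1, -5).
Common perpendicular direction n = (-1, -4, 0) × (4, -5, -2) = (8, -2, 21).
With w = (-3, -1, -5) − (-6, 4, -6) = (3, -5, 1), w · n = 55.
Distance = |w · n| / |n| = |55| / √509 ≈ 2.4378.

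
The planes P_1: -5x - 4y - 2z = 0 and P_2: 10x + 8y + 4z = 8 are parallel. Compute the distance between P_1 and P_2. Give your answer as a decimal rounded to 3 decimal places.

0.596

Rescale P_2 by 1/(-2): -5x - 4y - 2z = -4. Then distance = |0 − (-4)| / √45 ≈ 0.596.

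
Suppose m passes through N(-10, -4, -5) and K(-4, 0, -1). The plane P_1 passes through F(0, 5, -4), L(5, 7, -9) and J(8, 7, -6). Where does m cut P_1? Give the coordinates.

(2, 4, 3)

A direction vector for m is K − N = (6, 4, 4).
FL = (5, 2, -5), FJ = (8, 2, -2); a normal to P_1 is FL × FJ = (6, -30, -6).
Using F: P_1 has equation 6x - 30y - 6z = -126.
Substitute r = (-10, -4, -5) + t(6, 4, 4) into the plane: 90 + (-108)t = -126, so t = 2.
Intersection: (-10, -4, -5) + 2·(6, 4, 4) = (2, 4, 3).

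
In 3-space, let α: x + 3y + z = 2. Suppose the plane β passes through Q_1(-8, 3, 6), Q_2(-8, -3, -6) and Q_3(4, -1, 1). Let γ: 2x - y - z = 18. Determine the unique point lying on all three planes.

Q_1Q_2 = (0, -6, -12), Q_1Q_3 = (12, -4, -5); a normal to β is Q_1Q_2 × Q_1Q_3 = (-18, -144, 72).
Using Q_1: β has equation -18x - 144y + 72z = 144.
Solving the 3×3 linear system x + 3y + z = 2, -18x - 144y + 72z = 144, 2x - y - z = 18 (e.g. by elimination or Cramer's rule, determinant = 900) gives (8, -2, 0).

(8, -2, 0)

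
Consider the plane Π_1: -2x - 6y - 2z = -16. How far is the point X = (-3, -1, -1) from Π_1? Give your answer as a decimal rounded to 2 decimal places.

4.52

n·X − d = (-2)·(-3) + (-6)·(-1) + (-2)·(-1) − (-16) = 30; |n| = √44.
Distance = |30| / √44 = 30/√44 ≈ 4.52.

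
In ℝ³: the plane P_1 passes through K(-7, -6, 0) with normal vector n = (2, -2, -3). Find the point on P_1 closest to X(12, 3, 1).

P_1: n·r = n·K gives 2x - 2y - 3z = -2.
Foot = X − λn with λ = (n·X − d)/|n|² = (15 − (-2))/17 = 1.
Foot = (12, 3, 1) − 1·(2, -2, -3) = (10, 5, 4).

(10, 5, 4)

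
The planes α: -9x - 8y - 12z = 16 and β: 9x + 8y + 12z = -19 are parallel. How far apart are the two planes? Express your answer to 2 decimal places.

0.18

Rescale β by 1/(-1): -9x - 8y - 12z = 19. Then distance = |16 − 19| / √289 ≈ 0.18.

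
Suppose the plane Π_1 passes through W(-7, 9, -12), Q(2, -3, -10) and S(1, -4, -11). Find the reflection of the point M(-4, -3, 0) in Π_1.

(8, 3, -18)

WQ = (9, -12, 2), WS = (8, -13, 1); a normal to Π_1 is WQ × WS = (14, 7, -21).
Using W: Π_1 has equation 14x + 7y - 21z = 217.
λ = (n·M − d)/|n|² = (-77 − 217)/686 = -3/7.
Reflection = M − 2λn = (-4, -3, 0) − (-6/7)·(14, 7, -21) = (8, 3, -18).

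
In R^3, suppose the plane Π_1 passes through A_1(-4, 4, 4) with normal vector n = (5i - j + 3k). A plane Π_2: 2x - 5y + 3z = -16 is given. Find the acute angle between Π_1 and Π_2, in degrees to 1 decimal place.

48.8

Π_1: n·r = n·A_1 gives 5x - y + 3z = -12.
cos θ = |n₁·n₂| / (|n₁||n₂|) = |24| / (√35 · √38).
θ = arccos(0.65809) ≈ 48.8°.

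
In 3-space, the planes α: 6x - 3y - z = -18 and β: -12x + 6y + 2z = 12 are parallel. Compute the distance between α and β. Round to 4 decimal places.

Rescale β by 1/(-2): 6x - 3y - z = -6. Then distance = |-18 − (-6)| / √46 ≈ 1.7693.

1.7693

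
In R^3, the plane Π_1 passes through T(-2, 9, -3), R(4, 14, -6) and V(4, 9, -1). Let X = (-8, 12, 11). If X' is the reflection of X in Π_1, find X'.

(-2, -6, -7)

TR = (6, 5, -3), TV = (6, 0, 2); a normal to Π_1 is TR × TV = (10, -30, -30).
Using T: Π_1 has equation 10x - 30y - 30z = -200.
λ = (n·X − d)/|n|² = (-770 − (-200))/1900 = -3/10.
Reflection = X − 2λn = (-8, 12, 11) − (-3/5)·(10, -30, -30) = (-2, -6, -7).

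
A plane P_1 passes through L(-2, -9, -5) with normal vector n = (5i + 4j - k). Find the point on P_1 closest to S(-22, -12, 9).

P_1: n·r = n·L gives 5x + 4y - z = -41.
Foot = S − λn with λ = (n·S − d)/|n|² = (-167 − (-41))/42 = -3.
Foot = (-22, -12, 9) − (-3)·(5, 4, -1) = (-7, 0, 6).

(-7, 0, 6)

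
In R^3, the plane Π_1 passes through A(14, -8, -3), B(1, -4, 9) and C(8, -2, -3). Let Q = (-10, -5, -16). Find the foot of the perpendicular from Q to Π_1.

AB = (-13, 4, 12), AC = (-6, 6, 0); a normal to Π_1 is AB × AC = (-72, -72, -54).
Using A: Π_1 has equation -72x - 72y - 54z = -270.
Foot = Q − λn with λ = (n·Q − d)/|n|² = (1944 − (-270))/13284 = 1/6.
Foot = (-10, -5, -16) − (1/6)·(-72, -72, -54) = (2, 7, -7).

(2, 7, -7)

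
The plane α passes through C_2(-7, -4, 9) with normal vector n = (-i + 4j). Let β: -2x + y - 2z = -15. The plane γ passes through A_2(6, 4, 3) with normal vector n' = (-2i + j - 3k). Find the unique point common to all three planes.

(5, -1, 2)

α: n·r = n·C_2 gives -x + 4y = -9.
γ: n'·r = n'·A_2 gives -2x + y - 3z = -17.
Solving the 3×3 linear system -x + 4y = -9, -2x + y - 2z = -15, -2x + y - 3z = -17 (e.g. by elimination or Cramer's rule, determinant = -7) gives (5, -1, 2).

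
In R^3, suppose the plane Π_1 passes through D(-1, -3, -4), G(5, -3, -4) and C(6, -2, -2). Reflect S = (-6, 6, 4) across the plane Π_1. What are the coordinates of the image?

(-6, -2, 8)

DG = (6, 0, 0), DC = (7, 1, 2); a normal to Π_1 is DG × DC = (0, -12, 6).
Using D: Π_1 has equation -12y + 6z = 12.
λ = (n·S − d)/|n|² = (-48 − 12)/180 = -1/3.
Reflection = S − 2λn = (-6, 6, 4) − (-2/3)·(0, -12, 6) = (-6, -2, 8).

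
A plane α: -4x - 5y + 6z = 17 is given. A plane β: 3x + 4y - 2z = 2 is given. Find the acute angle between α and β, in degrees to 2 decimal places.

cos θ = |n₁·n₂| / (|n₁||n₂|) = |-44| / (√77 · √29).
θ = arccos(0.93113) ≈ 21.39°.

21.39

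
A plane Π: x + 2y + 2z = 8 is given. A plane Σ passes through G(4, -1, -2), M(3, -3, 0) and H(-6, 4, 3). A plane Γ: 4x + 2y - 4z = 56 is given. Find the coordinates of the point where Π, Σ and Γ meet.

GM = (-1, -2, 2), GH = (-10, 5, 5); a normal to Σ is GM × GH = (-20, -15, -25).
Using G: Σ has equation -20x - 15y - 25z = -15.
Solving the 3×3 linear system x + 2y + 2z = 8, -20x - 15y - 25z = -15, 4x + 2y - 4z = 56 (e.g. by elimination or Cramer's rule, determinant = -210) gives (2, 10, -7).

(2, 10, -7)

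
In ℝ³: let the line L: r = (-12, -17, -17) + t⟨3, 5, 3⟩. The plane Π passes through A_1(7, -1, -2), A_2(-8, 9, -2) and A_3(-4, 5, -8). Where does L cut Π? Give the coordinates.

A_1A_2 = (-15, 10, 0), A_1A_3 = (-11, 6, -6); a normal to Π is A_1A_2 × A_1A_3 = (-60, -90, 20).
Using A_1: Π has equation -60x - 90y + 20z = -370.
Substitute r = (-12, -17, -17) + t(3, 5, 3) into the plane: 1910 + (-570)t = -370, so t = 4.
Intersection: (-12, -17, -17) + 4·(3, 5, 3) = (0, 3, -5).

(0, 3, -5)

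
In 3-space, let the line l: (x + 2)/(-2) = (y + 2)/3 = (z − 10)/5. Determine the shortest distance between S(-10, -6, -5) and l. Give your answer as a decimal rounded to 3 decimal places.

l has direction (-2, 3, 5) through (-2, -2, 10).
Taking (-2, -2, 10) on l with direction v = (-2, 3, 5): w = S − (-2, -2, 10) = (-8, -4, -15), and w × v = (25, 70, -32).
Distance = |w × v| / |v| = √6549 / √38 ≈ 13.128.

13.128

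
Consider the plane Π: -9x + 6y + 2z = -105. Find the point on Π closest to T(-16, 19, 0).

(11, 1, -6)

Foot = T − λn with λ = (n·T − d)/|n|² = (258 − (-105))/121 = 3.
Foot = (-16, 19, 0) − 3·(-9, 6, 2) = (11, 1, -6).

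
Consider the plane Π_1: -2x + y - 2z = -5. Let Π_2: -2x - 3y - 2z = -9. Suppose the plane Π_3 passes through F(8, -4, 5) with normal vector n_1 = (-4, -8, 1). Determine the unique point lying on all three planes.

(-2, 1, 5)

Π_3: n_1·r = n_1·F gives -4x - 8y + z = 5.
Solving the 3×3 linear system -2x + y - 2z = -5, -2x - 3y - 2z = -9, -4x - 8y + z = 5 (e.g. by elimination or Cramer's rule, determinant = 40) gives (-2, 1, 5).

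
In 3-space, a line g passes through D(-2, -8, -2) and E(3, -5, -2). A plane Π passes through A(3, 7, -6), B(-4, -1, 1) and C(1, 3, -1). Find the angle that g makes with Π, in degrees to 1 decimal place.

1.1

A direction vector for g is E − D = (5, 3, 0).
AB = (-7, -8, 7), AC = (-2, -4, 5); a normal to Π is AB × AC = (-12, 21, 12).
Using A: Π has equation -12x + 21y + 12z = 39.
sin θ = |n·v| / (|n||v|) = |3| / (√729 · √34) = 0.01906.
θ ≈ 1.1°.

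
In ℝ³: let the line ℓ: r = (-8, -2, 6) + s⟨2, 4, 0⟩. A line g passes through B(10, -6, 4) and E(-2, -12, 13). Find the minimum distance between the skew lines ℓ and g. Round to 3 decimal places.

12.000

A direction vector for g is E − B = (-12, -6, 9).
Common perpendicular direction n = (2, 4, 0) × (-12, -6, 9) = (36, -18, 36).
With w = (10, -6, 4) − (-8, -2, 6) = (18, -4, -2), w · n = 648.
Distance = |w · n| / |n| = |648| / √2916 ≈ 12.000.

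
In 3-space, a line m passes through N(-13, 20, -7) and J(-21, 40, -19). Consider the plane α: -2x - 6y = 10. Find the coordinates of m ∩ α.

A direction vector for m is J − N = (-8, 20, -12).
Substitute r = (-13, 20, -7) + t(-8, 20, -12) into the plane: -94 + (-104)t = 10, so t = -1.
Intersection: (-13, 20, -7) + (-1)·(-8, 20, -12) = (-5, 0, 5).

(-5, 0, 5)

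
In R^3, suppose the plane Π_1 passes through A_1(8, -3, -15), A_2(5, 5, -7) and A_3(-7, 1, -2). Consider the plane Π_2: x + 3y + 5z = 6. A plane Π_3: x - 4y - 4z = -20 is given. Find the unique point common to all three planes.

(-4, 5, -1)

A_1A_2 = (-3, 8, 8), A_1A_3 = (-15, 4, 13); a normal to Π_1 is A_1A_2 × A_1A_3 = (72, -81, 108).
Using A_1: Π_1 has equation 72x - 81y + 108z = -801.
Solving the 3×3 linear system 72x - 81y + 108z = -801, x + 3y + 5z = 6, x - 4y - 4z = -20 (e.g. by elimination or Cramer's rule, determinant = -909) gives (-4, 5, -1).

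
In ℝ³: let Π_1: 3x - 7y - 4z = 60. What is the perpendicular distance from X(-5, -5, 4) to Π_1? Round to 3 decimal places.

6.510

n·X − d = (3)·(-5) + (-7)·(-5) + (-4)·(4) − 60 = -56; |n| = √74.
Distance = |-56| / √74 = 56/√74 ≈ 6.510.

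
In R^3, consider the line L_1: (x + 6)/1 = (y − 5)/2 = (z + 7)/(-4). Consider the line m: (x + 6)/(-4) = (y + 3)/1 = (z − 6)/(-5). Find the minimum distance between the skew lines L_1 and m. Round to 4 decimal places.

L_1 has direction (1, 2, -4) through (-6, 5, -7).
m has direction (-4, 1, -5) through (-6, -3, 6).
Common perpendicular direction n = (1, 2, -4) × (-4, 1, -5) = (-6, 21, 9).
With w = (-6, -3, 6) − (-6, 5, -7) = (0, -8, 13), w · n = -51.
Distance = |w · n| / |n| = |-51| / √558 ≈ 2.1590.

2.1590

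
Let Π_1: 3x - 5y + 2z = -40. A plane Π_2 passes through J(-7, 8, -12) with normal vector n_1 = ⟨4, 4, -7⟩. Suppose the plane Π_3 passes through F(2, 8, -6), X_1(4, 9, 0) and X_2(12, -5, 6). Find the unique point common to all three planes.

Π_2: n_1·r = n_1·J gives 4x + 4y - 7z = 88.
FX_1 = (2, 1, 6), FX_2 = (10, -13, 12); a normal to Π_3 is FX_1 × FX_2 = (90, 36, -36).
Using F: Π_3 has equation 90x + 36y - 36z = 684.
Solving the 3×3 linear system 3x - 5y + 2z = -40, 4x + 4y - 7z = 88, 90x + 36y - 36z = 684 (e.g. by elimination or Cramer's rule, determinant = 2322) gives (2, 6, -8).

(2, 6, -8)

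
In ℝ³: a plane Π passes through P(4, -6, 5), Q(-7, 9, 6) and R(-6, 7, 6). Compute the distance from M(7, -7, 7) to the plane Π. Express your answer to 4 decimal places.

2.5856

PQ = (-11, 15, 1), PR = (-10, 13, 1); a normal to Π is PQ × PR = (2, 1, 7).
Using P: Π has equation 2x + y + 7z = 37.
n·M − d = (2)·(7) + (1)·(-7) + (7)·(7) − 37 = 19; |n| = √54.
Distance = |19| / √54 = 19/√54 ≈ 2.5856.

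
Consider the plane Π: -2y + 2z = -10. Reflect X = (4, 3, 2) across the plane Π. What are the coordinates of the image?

λ = (n·X − d)/|n|² = (-2 − (-10))/8 = 1.
Reflection = X − 2λn = (4, 3, 2) − 2·(0, -2, 2) = (4, 7, -2).

(4, 7, -2)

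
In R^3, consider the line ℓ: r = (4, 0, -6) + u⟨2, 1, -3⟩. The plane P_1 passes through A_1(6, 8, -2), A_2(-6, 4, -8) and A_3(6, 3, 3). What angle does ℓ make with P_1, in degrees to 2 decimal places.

A_1A_2 = (-12, -4, -6), A_1A_3 = (0, -5, 5); a normal to P_1 is A_1A_2 × A_1A_3 = (-50, 60, 60).
Using A_1: P_1 has equation -50x + 60y + 60z = 60.
sin θ = |n·v| / (|n||v|) = |-220| / (√9700 · √14) = 0.59700.
θ ≈ 36.66°.

36.66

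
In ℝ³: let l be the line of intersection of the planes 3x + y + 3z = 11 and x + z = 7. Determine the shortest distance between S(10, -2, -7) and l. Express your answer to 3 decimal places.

Direction of l: (3, 1, 3) × (1, 0, 1) = (1, 0, -1).
A point on l: solving the two plane equations with x = -1 gives (-1, -10, 8).
Taking (-1, -10, 8) on l with direction v = (1, 0, -1): w = S − (-1, -10, 8) = (11, 8, -15), and w × v = (-8, -4, -8).
Distance = |w × v| / |v| = √144 / √2 ≈ 8.485.

8.485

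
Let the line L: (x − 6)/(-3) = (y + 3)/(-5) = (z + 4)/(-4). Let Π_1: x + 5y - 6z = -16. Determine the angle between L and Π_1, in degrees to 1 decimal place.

4.1

L has direction (-3, -5, -4) through (6, -3, -4).
sin θ = |n·v| / (|n||v|) = |-4| / (√62 · √50) = 0.07184.
θ ≈ 4.1°.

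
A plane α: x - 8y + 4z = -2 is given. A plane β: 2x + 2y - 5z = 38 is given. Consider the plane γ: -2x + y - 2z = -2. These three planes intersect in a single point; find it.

(6, -2, -6)

Solving the 3×3 linear system x - 8y + 4z = -2, 2x + 2y - 5z = 38, -2x + y - 2z = -2 (e.g. by elimination or Cramer's rule, determinant = -87) gives (6, -2, -6).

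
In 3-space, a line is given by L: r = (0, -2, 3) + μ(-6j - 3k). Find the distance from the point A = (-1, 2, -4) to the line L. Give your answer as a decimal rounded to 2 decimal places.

Taking (0, -2, 3) on L with direction v = (0, -6, -3): w = A − (0, -2, 3) = (-1, 4, -7), and w × v = (-54, -3, 6).
Distance = |w × v| / |v| = √2961 / √45 ≈ 8.11.

8.11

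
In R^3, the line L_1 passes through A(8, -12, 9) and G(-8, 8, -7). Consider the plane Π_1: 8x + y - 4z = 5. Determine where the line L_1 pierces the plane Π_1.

(4, -7, 5)

A direction vector for L_1 is G − A = (-16, 20, -16).
Substitute r = (8, -12, 9) + t(-16, 20, -16) into the plane: 16 + (-44)t = 5, so t = 1/4.
Intersection: (8, -12, 9) + (1/4)·(-16, 20, -16) = (4, -7, 5).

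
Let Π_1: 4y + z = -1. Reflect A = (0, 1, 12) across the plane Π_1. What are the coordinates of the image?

(0, -7, 10)

λ = (n·A − d)/|n|² = (16 − (-1))/17 = 1.
Reflection = A − 2λn = (0, 1, 12) − 2·(0, 4, 1) = (0, -7, 10).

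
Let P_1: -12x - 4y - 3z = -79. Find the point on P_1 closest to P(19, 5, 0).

Foot = P − λn with λ = (n·P − d)/|n|² = (-248 − (-79))/169 = -1.
Foot = (19, 5, 0) − (-1)·(-12, -4, -3) = (7, 1, -3).

(7, 1, -3)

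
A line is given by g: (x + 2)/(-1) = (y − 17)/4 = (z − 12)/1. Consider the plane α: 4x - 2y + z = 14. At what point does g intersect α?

g has direction (-1, 4, 1) through (-2, 17, 12).
Substitute r = (-2, 17, 12) + t(-1, 4, 1) into the plane: -30 + (-11)t = 14, so t = -4.
Intersection: (-2, 17, 12) + (-4)·(-1, 4, 1) = (2, 1, 8).

(2, 1, 8)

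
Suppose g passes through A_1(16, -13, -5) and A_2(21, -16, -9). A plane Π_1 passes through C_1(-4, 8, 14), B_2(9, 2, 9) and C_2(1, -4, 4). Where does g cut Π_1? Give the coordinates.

(11, -10, -1)

A direction vector for g is A_2 − A_1 = (5, -3, -4).
C_1B_2 = (13, -6, -5), C_1C_2 = (5, -12, -10); a normal to Π_1 is C_1B_2 × C_1C_2 = (0, 105, -126).
Using C_1: Π_1 has equation 105y - 126z = -924.
Substitute r = (16, -13, -5) + t(5, -3, -4) into the plane: -735 + 189t = -924, so t = -1.
Intersection: (16, -13, -5) + (-1)·(5, -3, -4) = (11, -10, -1).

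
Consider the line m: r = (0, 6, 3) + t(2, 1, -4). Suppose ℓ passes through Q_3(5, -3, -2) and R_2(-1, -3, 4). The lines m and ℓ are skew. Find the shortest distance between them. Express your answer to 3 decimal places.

7.348

A direction vector for ℓ is R_2 − Q_3 = (-6, 0, 6).
Common perpendicular direction n = (2, 1, -4) × (-6, 0, 6) = (6, 12, 6).
With w = (5, -3, -2) − (0, 6, 3) = (5, -9, -5), w · n = -108.
Distance = |w · n| / |n| = |-108| / √216 ≈ 7.348.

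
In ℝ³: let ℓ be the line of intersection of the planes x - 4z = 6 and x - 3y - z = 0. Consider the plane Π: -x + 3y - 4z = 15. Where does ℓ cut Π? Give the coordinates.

(-6, -1, -3)

Direction of ℓ: (1, 0, -4) × (1, -3, -1) = (-12, -3, -3).
A point on ℓ: solving the two plane equations with x = 6 gives (6, 2, 0).
Substitute r = (6, 2, 0) + t(-12, -3, -3) into the plane: 0 + 15t = 15, so t = 1.
Intersection: (6, 2, 0) + 1·(-12, -3, -3) = (-6, -1, -3).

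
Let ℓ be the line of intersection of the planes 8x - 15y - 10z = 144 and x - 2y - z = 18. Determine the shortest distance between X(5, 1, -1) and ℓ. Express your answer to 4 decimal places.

5.8708

Direction of ℓ: (8, -15, -10) × (1, -2, -1) = (-5, -2, -1).
A point on ℓ: solving the two plane equations with x = 3 gives (3, -6, -3).
Taking (3, -6, -3) on ℓ with direction v = (-5, -2, -1): w = X − (3, -6, -3) = (2, 7, 2), and w × v = (-3, -8, 31).
Distance = |w × v| / |v| = √1034 / √30 ≈ 5.8708.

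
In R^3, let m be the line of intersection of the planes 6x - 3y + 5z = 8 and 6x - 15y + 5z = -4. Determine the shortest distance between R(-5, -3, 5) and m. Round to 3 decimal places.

4.494

Direction of m: (6, -3, 5) × (6, -15, 5) = (60, 0, -72).
A point on m: solving the two plane equations with x = -4 gives (-4, 1, 7).
Taking (-4, 1, 7) on m with direction v = (60, 0, -72): w = R − (-4, 1, 7) = (-1, -4, -2), and w × v = (288, -192, 240).
Distance = |w × v| / |v| = √177408 / √8784 ≈ 4.494.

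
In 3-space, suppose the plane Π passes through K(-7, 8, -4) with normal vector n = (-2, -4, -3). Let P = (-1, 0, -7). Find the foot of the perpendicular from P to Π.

(1, 4, -4)

Π: n·r = n·K gives -2x - 4y - 3z = -6.
Foot = P − λn with λ = (n·P − d)/|n|² = (23 − (-6))/29 = 1.
Foot = (-1, 0, -7) − 1·(-2, -4, -3) = (1, 4, -4).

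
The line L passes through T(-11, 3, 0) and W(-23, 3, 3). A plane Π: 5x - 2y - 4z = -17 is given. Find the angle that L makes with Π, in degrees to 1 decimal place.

A direction vector for L is W − T = (-12, 0, 3).
sin θ = |n·v| / (|n||v|) = |-72| / (√45 · √153) = 0.86772.
θ ≈ 60.2°.

60.2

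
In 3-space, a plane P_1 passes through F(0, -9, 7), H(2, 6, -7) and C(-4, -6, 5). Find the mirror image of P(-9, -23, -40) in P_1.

FH = (2, 15, -14), FC = (-4, 3, -2); a normal to P_1 is FH × FC = (12, 60, 66).
Using F: P_1 has equation 12x + 60y + 66z = -78.
λ = (n·P − d)/|n|² = (-4128 − (-78))/8100 = -1/2.
Reflection = P − 2λn = (-9, -23, -40) − (-1)·(12, 60, 66) = (3, 37, 26).

(3, 37, 26)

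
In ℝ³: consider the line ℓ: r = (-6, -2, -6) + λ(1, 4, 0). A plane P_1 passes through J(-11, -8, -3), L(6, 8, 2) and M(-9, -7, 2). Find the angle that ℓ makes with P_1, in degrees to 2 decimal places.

JL = (17, 16, 5), JM = (2, 1, 5); a normal to P_1 is JL × JM = (75, -75, -15).
Using J: P_1 has equation 75x - 75y - 15z = -180.
sin θ = |n·v| / (|n||v|) = |-225| / (√11475 · √17) = 0.50943.
θ ≈ 30.63°.

30.63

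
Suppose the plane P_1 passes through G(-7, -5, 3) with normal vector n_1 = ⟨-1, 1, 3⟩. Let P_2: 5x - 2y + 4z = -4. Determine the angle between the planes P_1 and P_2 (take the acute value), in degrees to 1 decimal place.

77.0

P_1: n_1·r = n_1·G gives -x + y + 3z = 11.
cos θ = |n₁·n₂| / (|n₁||n₂|) = |5| / (√11 · √45).
θ = arccos(0.22473) ≈ 77.0°.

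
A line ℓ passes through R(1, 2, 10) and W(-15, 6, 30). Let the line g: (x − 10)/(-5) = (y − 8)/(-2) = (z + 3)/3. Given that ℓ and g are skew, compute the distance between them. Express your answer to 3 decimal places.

A direction vector for ℓ is W − R = (-16, 4, 20).
g has direction (-5, -2, 3) through (10, 8, -3).
Common perpendicular direction n = (-16, 4, 20) × (-5, -2, 3) = (52, -52, 52).
With w = (10, 8, -3) − (1, 2, 10) = (9, 6, -13), w · n = -520.
Distance = |w · n| / |n| = |-520| / √8112 ≈ 5.774.

5.774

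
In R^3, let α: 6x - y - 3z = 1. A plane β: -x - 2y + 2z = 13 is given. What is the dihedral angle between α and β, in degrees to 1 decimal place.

cos θ = |n₁·n₂| / (|n₁||n₂|) = |-10| / (√46 · √9).
θ = arccos(0.49147) ≈ 60.6°.

60.6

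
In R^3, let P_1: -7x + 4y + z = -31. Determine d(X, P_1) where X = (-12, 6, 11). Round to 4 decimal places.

18.4637

n·X − d = (-7)·(-12) + (4)·(6) + (1)·(11) − (-31) = 150; |n| = √66.
Distance = |150| / √66 = 150/√66 ≈ 18.4637.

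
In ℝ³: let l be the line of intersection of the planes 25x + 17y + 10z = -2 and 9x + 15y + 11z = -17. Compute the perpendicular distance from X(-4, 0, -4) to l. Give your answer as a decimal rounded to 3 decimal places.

Direction of l: (25, 17, 10) × (9, 15, 11) = (37, -185, 222).
A point on l: solving the two plane equations with x = 1 gives (1, -1, -1).
Taking (1, -1, -1) on l with direction v = (37, -185, 222): w = X − (1, -1, -1) = (-5, 1, -3), and w × v = (-333, 999, 888).
Distance = |w × v| / |v| = √1897434 / √84878 ≈ 4.728.

4.728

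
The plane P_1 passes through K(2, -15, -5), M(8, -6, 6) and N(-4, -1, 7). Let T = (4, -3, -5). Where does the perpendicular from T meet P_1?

(2, -9, 1)

KM = (6, 9, 11), KN = (-6, 14, 12); a normal to P_1 is KM × KN = (-46, -138, 138).
Using K: P_1 has equation -46x - 138y + 138z = 1288.
Foot = T − λn with λ = (n·T − d)/|n|² = (-460 − 1288)/40204 = -1/23.
Foot = (4, -3, -5) − (-1/23)·(-46, -138, 138) = (2, -9, 1).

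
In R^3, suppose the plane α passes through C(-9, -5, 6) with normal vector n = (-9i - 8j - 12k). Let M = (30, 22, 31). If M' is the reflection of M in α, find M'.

(-24, -26, -41)

α: n·r = n·C gives -9x - 8y - 12z = 49.
λ = (n·M − d)/|n|² = (-818 − 49)/289 = -3.
Reflection = M − 2λn = (30, 22, 31) − (-6)·(-9, -8, -12) = (-24, -26, -41).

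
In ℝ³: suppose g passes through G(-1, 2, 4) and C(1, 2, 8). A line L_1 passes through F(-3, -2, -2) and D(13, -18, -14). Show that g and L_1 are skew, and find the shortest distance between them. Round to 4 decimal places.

A direction vector for g is C − G = (2, 0, 4).
A direction vector for L_1 is D − F = (16, -16, -12).
Common perpendicular direction n = (2, 0, 4) × (16, -16, -12) = (64, 88, -32).
With w = (-3, -2, -2) − (-1, 2, 4) = (-2, -4, -6), w · n = -288.
Since n ≠ 0 the lines are not parallel, and w · n = -288 ≠ 0 so they do not intersect; hence they are skew.
Distance = |w · n| / |n| = |-288| / √12864 ≈ 2.5392.

2.5392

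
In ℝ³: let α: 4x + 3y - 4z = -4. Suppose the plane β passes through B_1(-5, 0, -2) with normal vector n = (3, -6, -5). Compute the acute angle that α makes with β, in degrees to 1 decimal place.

74.9

β: n·r = n·B_1 gives 3x - 6y - 5z = -5.
cos θ = |n₁·n₂| / (|n₁||n₂|) = |14| / (√41 · √70).
θ = arccos(0.26133) ≈ 74.9°.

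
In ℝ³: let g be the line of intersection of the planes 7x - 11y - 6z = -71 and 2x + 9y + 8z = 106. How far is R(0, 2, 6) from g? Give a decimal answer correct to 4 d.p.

4.0798

Direction of g: (7, -11, -6) × (2, 9, 8) = (-34, -68, 85).
A point on g: solving the two plane equations with x = 5 gives (5, 8, 3).
Taking (5, 8, 3) on g with direction v = (-34, -68, 85): w = R − (5, 8, 3) = (-5, -6, 3), and w × v = (-306, 323, 136).
Distance = |w × v| / |v| = √216461 / √13005 ≈ 4.0798.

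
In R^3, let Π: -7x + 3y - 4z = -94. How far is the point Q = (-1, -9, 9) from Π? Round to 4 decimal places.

n·Q − d = (-7)·(-1) + (3)·(-9) + (-4)·(9) − (-94) = 38; |n| = √74.
Distance = |38| / √74 = 38/√74 ≈ 4.4174.

4.4174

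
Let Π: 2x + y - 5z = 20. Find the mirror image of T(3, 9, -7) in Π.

(-1, 7, 3)

λ = (n·T − d)/|n|² = (50 − 20)/30 = 1.
Reflection = T − 2λn = (3, 9, -7) − 2·(2, 1, -5) = (-1, 7, 3).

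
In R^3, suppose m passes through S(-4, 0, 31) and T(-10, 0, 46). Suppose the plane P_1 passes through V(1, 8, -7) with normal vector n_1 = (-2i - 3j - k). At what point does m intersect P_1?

(4, 0, 11)

A direction vector for m is T − S = (-6, 0, 15).
P_1: n_1·r = n_1·V gives -2x - 3y - z = -19.
Substitute r = (-4, 0, 31) + t(-6, 0, 15) into the plane: -23 + (-3)t = -19, so t = -4/3.
Intersection: (-4, 0, 31) + (-4/3)·(-6, 0, 15) = (4, 0, 11).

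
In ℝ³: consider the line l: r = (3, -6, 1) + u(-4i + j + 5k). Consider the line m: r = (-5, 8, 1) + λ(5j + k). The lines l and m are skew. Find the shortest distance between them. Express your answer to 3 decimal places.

7.874

Common perpendicular direction n = (-4, 1, 5) × (0, 5, 1) = (-24, 4, -20).
With w = (-5, 8, 1) − (3, -6, 1) = (-8, 14, 0), w · n = 248.
Distance = |w · n| / |n| = |248| / √992 ≈ 7.874.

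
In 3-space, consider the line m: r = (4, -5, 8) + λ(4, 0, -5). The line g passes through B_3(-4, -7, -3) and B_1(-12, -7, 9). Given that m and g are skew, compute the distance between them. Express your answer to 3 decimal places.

2.000

A direction vector for g is B_1 − B_3 = (-8, 0, 12).
Common perpendicular direction n = (4, 0, -5) × (-8, 0, 12) = (0, -8, 0).
With w = (-4, -7, -3) − (4, -5, 8) = (-8, -2, -11), w · n = 16.
Distance = |w · n| / |n| = |16| / √64 ≈ 2.000.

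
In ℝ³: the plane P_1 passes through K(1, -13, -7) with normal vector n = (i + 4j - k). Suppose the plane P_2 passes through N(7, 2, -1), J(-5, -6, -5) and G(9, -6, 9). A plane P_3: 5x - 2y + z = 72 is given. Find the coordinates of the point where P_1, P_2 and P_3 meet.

(8, -10, 12)

P_1: n·r = n·K gives x + 4y - z = -44.
NJ = (-12, -8, -4), NG = (2, -8, 10); a normal to P_2 is NJ × NG = (-112, 112, 112).
Using N: P_2 has equation -112x + 112y + 112z = -672.
Solving the 3×3 linear system x + 4y - z = -44, -112x + 112y + 112z = -672, 5x - 2y + z = 72 (e.g. by elimination or Cramer's rule, determinant = 3360) gives (8, -10, 12).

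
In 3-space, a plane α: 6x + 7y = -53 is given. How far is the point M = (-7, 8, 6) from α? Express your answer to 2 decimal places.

7.27

n·M − d = (6)·(-7) + (7)·(8) + (0)·(6) − (-53) = 67; |n| = √85.
Distance = |67| / √85 = 67/√85 ≈ 7.27.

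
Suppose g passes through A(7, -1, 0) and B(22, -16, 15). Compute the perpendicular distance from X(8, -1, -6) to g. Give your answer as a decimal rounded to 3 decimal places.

A direction vector for g is B − A = (15, -15, 15).
Taking (7, -1, 0) on g with direction v = (15, -15, 15): w = X − (7, -1, 0) = (1, 0, -6), and w × v = (-90, -105, -15).
Distance = |w × v| / |v| = √19350 / √675 ≈ 5.354.

5.354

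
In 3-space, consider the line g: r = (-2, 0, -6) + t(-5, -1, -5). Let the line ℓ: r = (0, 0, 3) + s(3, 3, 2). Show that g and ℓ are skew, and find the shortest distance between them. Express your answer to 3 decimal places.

Common perpendicular direction n = (-5, -1, -5) × (3, 3, 2) = (13, -5, -12).
With w = (0, 0, 3) − (-2, 0, -6) = (2, 0, 9), w · n = -82.
Since n ≠ 0 the lines are not parallel, and w · n = -82 ≠ 0 so they do not intersect; hence they are skew.
Distance = |w · n| / |n| = |-82| / √338 ≈ 4.460.

4.460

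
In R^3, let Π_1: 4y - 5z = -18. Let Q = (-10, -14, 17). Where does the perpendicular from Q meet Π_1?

Foot = Q − λn with λ = (n·Q − d)/|n|² = (-141 − (-18))/41 = -3.
Foot = (-10, -14, 17) − (-3)·(0, 4, -5) = (-10, -2, 2).

(-10, -2, 2)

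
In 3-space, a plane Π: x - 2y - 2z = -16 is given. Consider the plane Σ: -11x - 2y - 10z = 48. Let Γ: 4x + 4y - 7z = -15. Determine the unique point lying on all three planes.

(-6, 4, 1)

Solving the 3×3 linear system x - 2y - 2z = -16, -11x - 2y - 10z = 48, 4x + 4y - 7z = -15 (e.g. by elimination or Cramer's rule, determinant = 360) gives (-6, 4, 1).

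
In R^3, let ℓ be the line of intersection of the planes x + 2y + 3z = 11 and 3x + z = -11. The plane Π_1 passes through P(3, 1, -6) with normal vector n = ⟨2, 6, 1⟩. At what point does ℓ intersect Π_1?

Direction of ℓ: (1, 2, 3) × (3, 0, 1) = (2, 8, -6).
A point on ℓ: solving the two plane equations with x = -8 gives (-8, -10, 13).
Π_1: n·r = n·P gives 2x + 6y + z = 6.
Substitute r = (-8, -10, 13) + t(2, 8, -6) into the plane: -63 + 46t = 6, so t = 3/2.
Intersection: (-8, -10, 13) + (3/2)·(2, 8, -6) = (-5, 2, 4).

(-5, 2, 4)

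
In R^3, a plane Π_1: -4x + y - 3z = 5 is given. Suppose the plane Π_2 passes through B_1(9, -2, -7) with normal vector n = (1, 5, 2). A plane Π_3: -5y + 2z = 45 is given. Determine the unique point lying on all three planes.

Π_2: n·r = n·B_1 gives x + 5y + 2z = -15.
Solving the 3×3 linear system -4x + y - 3z = 5, x + 5y + 2z = -15, -5y + 2z = 45 (e.g. by elimination or Cramer's rule, determinant = -67) gives (-10, -5, 10).

(-10, -5, 10)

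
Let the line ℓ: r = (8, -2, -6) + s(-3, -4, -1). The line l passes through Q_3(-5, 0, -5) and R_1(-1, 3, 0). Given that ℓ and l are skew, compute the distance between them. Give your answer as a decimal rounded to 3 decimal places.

A direction vector for l is R_1 − Q_3 = (4, 3, 5).
Common perpendicular direction n = (-3, -4, -1) × (4, 3, 5) = (-17, 11, 7).
With w = (-5, 0, -5) − (8, -2, -6) = (-13, 2, 1), w · n = 250.
Distance = |w · n| / |n| = |250| / √459 ≈ 11.669.

11.669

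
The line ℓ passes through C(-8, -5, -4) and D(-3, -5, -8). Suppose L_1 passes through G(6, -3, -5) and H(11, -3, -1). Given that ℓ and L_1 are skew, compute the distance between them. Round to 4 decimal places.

2.0000

A direction vector for ℓ is D − C = (5, 0, -4).
A direction vector for L_1 is H − G = (5, 0, 4).
Common perpendicular direction n = (5, 0, -4) × (5, 0, 4) = (0, -40, 0).
With w = (6, -3, -5) − (-8, -5, -4) = (14, 2, -1), w · n = -80.
Distance = |w · n| / |n| = |-80| / √1600 ≈ 2.0000.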